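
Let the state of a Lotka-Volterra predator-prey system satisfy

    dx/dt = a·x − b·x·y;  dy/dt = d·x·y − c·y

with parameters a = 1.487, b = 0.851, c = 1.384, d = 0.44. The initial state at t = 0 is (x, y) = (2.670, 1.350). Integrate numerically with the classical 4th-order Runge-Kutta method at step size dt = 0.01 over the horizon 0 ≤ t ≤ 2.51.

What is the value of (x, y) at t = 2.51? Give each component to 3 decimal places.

(x, y) = (3.135, 2.307)

t=0.000: state=(2.670, 1.350)
step 1 (dt=0.01): k1=(0.903, -0.282), k2=(0.908, -0.279), k3=(0.908, -0.279), k4=(0.912, -0.276); state += dt/6·(k1+2k2+2k3+k4)
t=0.010: state=(2.679, 1.347)
t=0.020: state=(2.688, 1.344)
t=0.030: state=(2.698, 1.342)
continuing one RK4 step at a time; state shown every 10 steps (Δt=0.1):
t=0.100: state=(2.765, 1.325)
t=0.200: state=(2.869, 1.306)
t=0.300: state=(2.980, 1.293)
t=0.400: state=(3.099, 1.287)
t=0.500: state=(3.222, 1.288)
t=0.600: state=(3.350, 1.296)
t=0.700: state=(3.479, 1.311)
t=0.800: state=(3.607, 1.334)
t=0.900: state=(3.732, 1.366)
t=1.000: state=(3.849, 1.405)
t=1.100: state=(3.955, 1.453)
t=1.200: state=(4.046, 1.508)
t=1.300: state=(4.118, 1.572)
t=1.400: state=(4.168, 1.643)
t=1.500: state=(4.191, 1.719)
t=1.600: state=(4.187, 1.800)
t=1.700: state=(4.154, 1.883)
t=1.800: state=(4.091, 1.966)
t=1.900: state=(4.002, 2.046)
t=2.000: state=(3.889, 2.120)
t=2.100: state=(3.757, 2.184)
t=2.200: state=(3.612, 2.236)
t=2.300: state=(3.459, 2.275)
t=2.400: state=(3.303, 2.299)
t=2.500: state=(3.150, 2.307)
t=2.510: state=(3.135, 2.307)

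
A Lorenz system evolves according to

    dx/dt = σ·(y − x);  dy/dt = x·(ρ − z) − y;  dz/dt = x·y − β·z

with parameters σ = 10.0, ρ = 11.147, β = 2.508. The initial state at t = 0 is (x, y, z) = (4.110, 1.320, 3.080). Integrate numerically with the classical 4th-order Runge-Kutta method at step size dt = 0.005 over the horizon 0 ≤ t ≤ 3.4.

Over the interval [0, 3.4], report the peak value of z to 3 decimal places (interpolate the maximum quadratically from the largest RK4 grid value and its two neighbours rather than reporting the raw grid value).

t=0.000: state=(4.110, 1.320, 3.080)
step 1 (dt=0.005): k1=(-27.900, 31.835, -2.299), k2=(-26.407, 31.216, -2.056), k3=(-26.459, 31.246, -2.058), k4=(-25.015, 30.653, -1.827); state += dt/6·(k1+2k2+2k3+k4)
t=0.005: state=(3.978, 1.476, 3.070)
t=0.010: state=(3.860, 1.627, 3.062)
t=0.015: state=(3.754, 1.772, 3.056)
continuing one RK4 step at a time; state shown every 40 steps (Δt=0.2):
t=0.200: state=(4.496, 6.194, 4.222)
t=0.400: state=(8.133, 9.087, 11.369)
t=0.600: state=(5.869, 3.506, 14.422)
t=0.800: state=(2.597, 1.870, 10.135)
t=1.000: state=(2.355, 2.697, 6.935)
t=1.200: state=(3.787, 4.879, 6.016)
t=1.400: state=(6.371, 7.556, 8.984)
t=1.600: state=(6.724, 5.743, 13.116)
t=1.800: state=(4.207, 3.189, 11.475)
t=2.000: state=(3.295, 3.345, 8.683)
t=2.200: state=(4.129, 4.857, 7.608)
t=2.400: state=(5.807, 6.562, 9.292)
t=2.600: state=(6.209, 5.761, 11.885)
t=2.800: state=(4.743, 4.023, 11.274)
t=3.000: state=(3.974, 3.945, 9.378)
t=3.200: state=(4.491, 4.979, 8.603)
t=3.400: state=(5.555, 5.997, 9.698)
largest grid value and its neighbours: z(0.535)=14.93444, z(0.540)=14.93901, z(0.545)=14.93505
parabola through these three points peaks at t≈0.540 with z≈14.93902

max z = 14.939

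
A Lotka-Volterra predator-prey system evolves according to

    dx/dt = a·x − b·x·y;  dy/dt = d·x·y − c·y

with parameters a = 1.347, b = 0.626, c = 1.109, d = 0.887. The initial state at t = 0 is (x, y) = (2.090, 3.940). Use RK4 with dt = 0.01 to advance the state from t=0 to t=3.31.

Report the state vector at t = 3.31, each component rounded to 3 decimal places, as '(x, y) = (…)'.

(x, y) = (0.941, 0.847)

t=0.000: state=(2.090, 3.940)
step 1 (dt=0.01): k1=(-2.340, 2.935), k2=(-2.346, 2.905), k3=(-2.345, 2.904), k4=(-2.351, 2.874); state += dt/6·(k1+2k2+2k3+k4)
t=0.010: state=(2.067, 3.969)
t=0.020: state=(2.043, 3.997)
t=0.030: state=(2.019, 4.025)
continuing one RK4 step at a time; state shown every 20 steps (Δt=0.2):
t=0.200: state=(1.620, 4.385)
t=0.400: state=(1.211, 4.509)
t=0.600: state=(0.908, 4.352)
t=0.800: state=(0.703, 4.017)
t=1.000: state=(0.571, 3.600)
t=1.200: state=(0.490, 3.166)
t=1.400: state=(0.443, 2.754)
t=1.600: state=(0.420, 2.381)
t=1.800: state=(0.417, 2.054)
t=2.000: state=(0.430, 1.773)
t=2.200: state=(0.458, 1.537)
t=2.400: state=(0.501, 1.340)
t=2.600: state=(0.560, 1.179)
t=2.800: state=(0.638, 1.050)
t=3.000: state=(0.737, 0.950)
t=3.200: state=(0.861, 0.877)
t=3.310: state=(0.941, 0.847)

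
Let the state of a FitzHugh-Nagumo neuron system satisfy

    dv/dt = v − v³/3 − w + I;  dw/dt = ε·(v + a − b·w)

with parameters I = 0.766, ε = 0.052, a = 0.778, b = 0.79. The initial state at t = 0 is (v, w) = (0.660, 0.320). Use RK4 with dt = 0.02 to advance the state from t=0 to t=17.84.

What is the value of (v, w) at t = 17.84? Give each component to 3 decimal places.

(v, w) = (0.796, 1.579)

t=0.000: state=(0.660, 0.320)
step 1 (dt=0.02): k1=(1.010, 0.062), k2=(1.015, 0.062), k3=(1.015, 0.062), k4=(1.020, 0.063); state += dt/6·(k1+2k2+2k3+k4)
t=0.020: state=(0.680, 0.321)
t=0.040: state=(0.701, 0.323)
t=0.060: state=(0.721, 0.324)
continuing one RK4 step at a time; state shown every 50 steps (Δt=1):
t=1.000: state=(1.608, 0.407)
t=2.000: state=(1.834, 0.520)
t=3.000: state=(1.814, 0.632)
t=4.000: state=(1.769, 0.737)
t=5.000: state=(1.721, 0.836)
t=6.000: state=(1.672, 0.929)
t=7.000: state=(1.623, 1.015)
t=8.000: state=(1.572, 1.095)
t=9.000: state=(1.519, 1.169)
t=10.000: state=(1.465, 1.238)
t=11.000: state=(1.409, 1.301)
t=12.000: state=(1.349, 1.358)
t=13.000: state=(1.285, 1.410)
t=14.000: state=(1.215, 1.457)
t=15.000: state=(1.136, 1.498)
t=16.000: state=(1.043, 1.533)
t=17.000: state=(0.927, 1.561)
t=17.840: state=(0.796, 1.579)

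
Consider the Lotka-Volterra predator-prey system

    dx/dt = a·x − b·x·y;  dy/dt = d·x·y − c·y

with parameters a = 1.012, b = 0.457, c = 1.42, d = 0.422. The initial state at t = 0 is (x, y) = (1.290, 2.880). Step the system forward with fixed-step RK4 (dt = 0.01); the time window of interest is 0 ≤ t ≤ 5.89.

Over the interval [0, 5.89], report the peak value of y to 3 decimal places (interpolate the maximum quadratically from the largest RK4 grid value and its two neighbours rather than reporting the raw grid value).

max y = 5.289

t=0.000: state=(1.290, 2.880)
step 1 (dt=0.01): k1=(-0.392, -2.522), k2=(-0.384, -2.513), k3=(-0.384, -2.513), k4=(-0.376, -2.504); state += dt/6·(k1+2k2+2k3+k4)
t=0.010: state=(1.286, 2.855)
t=0.020: state=(1.282, 2.830)
t=0.030: state=(1.279, 2.805)
continuing one RK4 step at a time; state shown every 20 steps (Δt=0.2):
t=0.200: state=(1.241, 2.411)
t=0.400: state=(1.242, 2.015)
t=0.600: state=(1.284, 1.687)
t=0.800: state=(1.365, 1.420)
t=1.000: state=(1.483, 1.205)
t=1.200: state=(1.639, 1.034)
t=1.400: state=(1.837, 0.901)
t=1.600: state=(2.082, 0.800)
t=1.800: state=(2.377, 0.727)
t=2.000: state=(2.730, 0.679)
t=2.200: state=(3.146, 0.654)
t=2.400: state=(3.629, 0.655)
t=2.600: state=(4.180, 0.685)
t=2.800: state=(4.793, 0.753)
t=3.000: state=(5.451, 0.873)
t=3.200: state=(6.111, 1.071)
t=3.400: state=(6.694, 1.385)
t=3.600: state=(7.074, 1.868)
t=3.800: state=(7.085, 2.564)
t=4.000: state=(6.597, 3.451)
t=4.200: state=(5.646, 4.366)
t=4.400: state=(4.484, 5.042)
t=4.600: state=(3.412, 5.289)
t=4.800: state=(2.590, 5.119)
t=5.000: state=(2.024, 4.674)
t=5.200: state=(1.658, 4.105)
t=5.400: state=(1.433, 3.518)
t=5.600: state=(1.305, 2.971)
t=5.800: state=(1.246, 2.489)
t=5.890: state=(1.237, 2.296)
largest grid value and its neighbours: y(4.600)=5.28864, y(4.610)=5.28917, y(4.620)=5.28864
parabola through these three points peaks at t≈4.610 with y≈5.28917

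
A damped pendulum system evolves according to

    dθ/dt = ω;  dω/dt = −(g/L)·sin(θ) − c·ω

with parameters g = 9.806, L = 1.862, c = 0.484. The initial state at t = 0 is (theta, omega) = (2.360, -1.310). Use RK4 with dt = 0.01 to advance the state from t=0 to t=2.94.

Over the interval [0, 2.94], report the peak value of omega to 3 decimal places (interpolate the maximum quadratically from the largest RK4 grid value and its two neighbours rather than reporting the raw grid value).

max omega = 2.576

t=0.000: state=(2.360, -1.310)
step 1 (dt=0.01): k1=(-1.310, -3.076), k2=(-1.325, -3.093), k3=(-1.325, -3.093), k4=(-1.341, -3.110); state += dt/6·(k1+2k2+2k3+k4)
t=0.010: state=(2.347, -1.341)
t=0.020: state=(2.333, -1.372)
t=0.030: state=(2.319, -1.404)
continuing one RK4 step at a time; state shown every 10 steps (Δt=0.1):
t=0.100: state=(2.213, -1.635)
t=0.200: state=(2.032, -1.994)
t=0.300: state=(1.813, -2.381)
t=0.400: state=(1.555, -2.778)
t=0.500: state=(1.258, -3.152)
t=0.600: state=(0.927, -3.458)
t=0.700: state=(0.571, -3.643)
t=0.800: state=(0.204, -3.663)
t=0.900: state=(-0.156, -3.501)
t=1.000: state=(-0.491, -3.171)
t=1.100: state=(-0.786, -2.714)
t=1.200: state=(-1.031, -2.180)
t=1.300: state=(-1.221, -1.612)
t=1.400: state=(-1.353, -1.042)
t=1.500: state=(-1.430, -0.487)
t=1.600: state=(-1.451, 0.046)
t=1.700: state=(-1.421, 0.554)
t=1.800: state=(-1.342, 1.033)
t=1.900: state=(-1.216, 1.476)
t=2.000: state=(-1.048, 1.872)
t=2.100: state=(-0.844, 2.200)
t=2.200: state=(-0.611, 2.438)
t=2.300: state=(-0.360, 2.562)
t=2.400: state=(-0.103, 2.558)
t=2.500: state=(0.147, 2.424)
t=2.600: state=(0.378, 2.175)
t=2.700: state=(0.579, 1.834)
t=2.800: state=(0.743, 1.431)
t=2.900: state=(0.864, 0.992)
t=2.940: state=(0.900, 0.812)
largest grid value and its neighbours: omega(2.340)=2.57596, omega(2.350)=2.57622, omega(2.360)=2.57516
parabola through these three points peaks at t≈2.347 with omega≈2.57628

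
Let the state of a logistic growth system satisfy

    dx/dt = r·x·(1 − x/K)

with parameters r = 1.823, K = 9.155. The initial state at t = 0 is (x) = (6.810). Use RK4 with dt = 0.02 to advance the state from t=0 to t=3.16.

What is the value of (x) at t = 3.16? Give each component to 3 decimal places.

t=0.000: state=(6.810)
step 1 (dt=0.02): k1=(3.180), k2=(3.151), k3=(3.152), k4=(3.123); state += dt/6·(k1+2k2+2k3+k4)
t=0.020: state=(6.873)
t=0.040: state=(6.935)
t=0.060: state=(6.996)
continuing one RK4 step at a time; state shown every 10 steps (Δt=0.2):
t=0.200: state=(7.388)
t=0.400: state=(7.851)
t=0.600: state=(8.208)
t=0.800: state=(8.476)
t=1.000: state=(8.673)
t=1.200: state=(8.814)
t=1.400: state=(8.916)
t=1.600: state=(8.988)
t=1.800: state=(9.038)
t=2.000: state=(9.073)
t=2.200: state=(9.098)
t=2.400: state=(9.115)
t=2.600: state=(9.128)
t=2.800: state=(9.136)
t=3.000: state=(9.142)
t=3.160: state=(9.145)

(x) = (9.145)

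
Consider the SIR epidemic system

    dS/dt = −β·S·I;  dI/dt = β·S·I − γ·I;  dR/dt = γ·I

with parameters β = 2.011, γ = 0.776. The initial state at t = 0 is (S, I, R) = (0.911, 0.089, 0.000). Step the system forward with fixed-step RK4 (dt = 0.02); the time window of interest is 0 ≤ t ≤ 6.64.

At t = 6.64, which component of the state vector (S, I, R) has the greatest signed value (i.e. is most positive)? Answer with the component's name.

largest component: R

t=0.000: state=(0.911, 0.089, 0.000)
step 1 (dt=0.02): k1=(-0.163, 0.094, 0.069), k2=(-0.164, 0.095, 0.070), k3=(-0.164, 0.095, 0.070), k4=(-0.166, 0.095, 0.071); state += dt/6·(k1+2k2+2k3+k4)
t=0.020: state=(0.908, 0.091, 0.001)
t=0.040: state=(0.904, 0.093, 0.003)
t=0.060: state=(0.901, 0.095, 0.004)
continuing one RK4 step at a time; state shown every 25 steps (Δt=0.5):
t=0.500: state=(0.811, 0.144, 0.045)
t=1.000: state=(0.680, 0.207, 0.113)
t=1.500: state=(0.537, 0.259, 0.204)
t=2.000: state=(0.408, 0.282, 0.310)
t=2.500: state=(0.308, 0.273, 0.419)
t=3.000: state=(0.237, 0.243, 0.519)
t=3.500: state=(0.189, 0.204, 0.606)
t=4.000: state=(0.157, 0.165, 0.678)
t=4.500: state=(0.136, 0.129, 0.735)
t=5.000: state=(0.121, 0.100, 0.779)
t=5.500: state=(0.111, 0.076, 0.813)
t=6.000: state=(0.104, 0.057, 0.839)
t=6.500: state=(0.099, 0.043, 0.858)
t=6.640: state=(0.097, 0.040, 0.863)
compare at T: S=0.097, I=0.040, R=0.863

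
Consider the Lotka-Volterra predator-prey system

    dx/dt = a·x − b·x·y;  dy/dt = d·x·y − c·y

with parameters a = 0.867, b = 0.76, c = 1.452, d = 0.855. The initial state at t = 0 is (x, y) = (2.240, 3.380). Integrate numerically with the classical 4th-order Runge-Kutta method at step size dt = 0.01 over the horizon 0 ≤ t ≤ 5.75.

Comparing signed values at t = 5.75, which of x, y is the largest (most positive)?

t=0.000: state=(2.240, 3.380)
step 1 (dt=0.01): k1=(-3.812, 1.566), k2=(-3.793, 1.514), k3=(-3.793, 1.514), k4=(-3.773, 1.463); state += dt/6·(k1+2k2+2k3+k4)
t=0.010: state=(2.202, 3.395)
t=0.020: state=(2.165, 3.409)
t=0.030: state=(2.127, 3.422)
continuing one RK4 step at a time; state shown every 20 steps (Δt=0.2):
t=0.200: state=(1.572, 3.492)
t=0.400: state=(1.114, 3.277)
t=0.600: state=(0.829, 2.888)
t=0.800: state=(0.657, 2.450)
t=1.000: state=(0.556, 2.031)
t=1.200: state=(0.500, 1.662)
t=1.400: state=(0.473, 1.350)
t=1.600: state=(0.468, 1.094)
t=1.800: state=(0.479, 0.887)
t=2.000: state=(0.504, 0.722)
t=2.200: state=(0.543, 0.590)
t=2.400: state=(0.595, 0.486)
t=2.600: state=(0.661, 0.405)
t=2.800: state=(0.743, 0.342)
t=3.000: state=(0.843, 0.292)
t=3.200: state=(0.962, 0.255)
t=3.400: state=(1.103, 0.228)
t=3.600: state=(1.269, 0.208)
t=3.800: state=(1.463, 0.197)
t=4.000: state=(1.690, 0.193)
t=4.200: state=(1.951, 0.197)
t=4.400: state=(2.250, 0.211)
t=4.600: state=(2.587, 0.238)
t=4.800: state=(2.958, 0.286)
t=5.000: state=(3.350, 0.367)
t=5.200: state=(3.732, 0.503)
t=5.400: state=(4.047, 0.733)
t=5.600: state=(4.194, 1.112)
t=5.750: state=(4.114, 1.527)
compare at T: x=4.114, y=1.527

largest component: x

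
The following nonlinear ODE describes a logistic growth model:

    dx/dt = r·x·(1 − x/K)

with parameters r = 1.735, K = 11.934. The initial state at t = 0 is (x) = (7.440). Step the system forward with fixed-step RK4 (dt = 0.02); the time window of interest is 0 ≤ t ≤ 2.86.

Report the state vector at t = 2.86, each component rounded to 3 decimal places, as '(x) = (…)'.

(x) = (11.884)

t=0.000: state=(7.440)
step 1 (dt=0.02): k1=(4.861), k2=(4.840), k3=(4.840), k4=(4.818); state += dt/6·(k1+2k2+2k3+k4)
t=0.020: state=(7.537)
t=0.040: state=(7.633)
t=0.060: state=(7.728)
continuing one RK4 step at a time; state shown every 5 steps (Δt=0.1):
t=0.100: state=(7.915)
t=0.200: state=(8.363)
t=0.300: state=(8.782)
t=0.400: state=(9.168)
t=0.500: state=(9.519)
t=0.600: state=(9.836)
t=0.700: state=(10.119)
t=0.800: state=(10.371)
t=0.900: state=(10.592)
t=1.000: state=(10.785)
t=1.100: state=(10.953)
t=1.200: state=(11.098)
t=1.300: state=(11.223)
t=1.400: state=(11.331)
t=1.500: state=(11.423)
t=1.600: state=(11.501)
t=1.700: state=(11.568)
t=1.800: state=(11.625)
t=1.900: state=(11.673)
t=2.000: state=(11.714)
t=2.100: state=(11.748)
t=2.200: state=(11.778)
t=2.300: state=(11.802)
t=2.400: state=(11.823)
t=2.500: state=(11.841)
t=2.600: state=(11.855)
t=2.700: state=(11.868)
t=2.800: state=(11.878)
t=2.860: state=(11.884)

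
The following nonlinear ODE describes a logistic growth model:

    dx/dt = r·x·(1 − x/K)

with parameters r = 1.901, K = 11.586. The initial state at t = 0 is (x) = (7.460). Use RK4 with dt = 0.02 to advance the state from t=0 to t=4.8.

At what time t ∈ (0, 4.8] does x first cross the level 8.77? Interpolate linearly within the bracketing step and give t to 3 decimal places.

t = 0.286

t=0.000: state=(7.460)
step 1 (dt=0.02): k1=(5.050), k2=(5.022), k3=(5.022), k4=(4.994); state += dt/6·(k1+2k2+2k3+k4)
t=0.020: state=(7.560)
t=0.040: state=(7.660)
t=0.060: state=(7.758)
continuing one RK4 step at a time; state shown every 10 steps (Δt=0.2):
t=0.200: state=(8.407)
t=0.280: state=(8.745)
next step: t=0.300: state=(8.826) — x has crossed 8.77
linear interpolation between t=0.280 (8.74543) and t=0.300 (8.82616) → t≈0.286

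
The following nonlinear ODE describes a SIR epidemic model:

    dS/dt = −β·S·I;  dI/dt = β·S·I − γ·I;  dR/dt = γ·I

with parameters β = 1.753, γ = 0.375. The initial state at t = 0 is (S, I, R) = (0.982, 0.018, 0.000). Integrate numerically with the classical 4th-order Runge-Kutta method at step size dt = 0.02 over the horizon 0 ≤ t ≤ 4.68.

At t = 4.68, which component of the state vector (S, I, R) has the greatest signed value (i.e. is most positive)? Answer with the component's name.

t=0.000: state=(0.982, 0.018, 0.000)
step 1 (dt=0.02): k1=(-0.031, 0.024, 0.007), k2=(-0.031, 0.025, 0.007), k3=(-0.031, 0.025, 0.007), k4=(-0.032, 0.025, 0.007); state += dt/6·(k1+2k2+2k3+k4)
t=0.020: state=(0.981, 0.018, 0.000)
t=0.040: state=(0.981, 0.019, 0.000)
t=0.060: state=(0.980, 0.020, 0.000)
continuing one RK4 step at a time; state shown every 10 steps (Δt=0.2):
t=0.200: state=(0.975, 0.024, 0.002)
t=0.400: state=(0.966, 0.031, 0.004)
t=0.600: state=(0.954, 0.040, 0.006)
t=0.800: state=(0.939, 0.052, 0.010)
t=1.000: state=(0.920, 0.066, 0.014)
t=1.200: state=(0.896, 0.084, 0.020)
t=1.400: state=(0.866, 0.107, 0.027)
t=1.600: state=(0.831, 0.133, 0.036)
t=1.800: state=(0.789, 0.164, 0.047)
t=2.000: state=(0.740, 0.199, 0.061)
t=2.200: state=(0.685, 0.238, 0.077)
t=2.400: state=(0.626, 0.277, 0.096)
t=2.600: state=(0.564, 0.317, 0.119)
t=2.800: state=(0.502, 0.355, 0.144)
t=3.000: state=(0.440, 0.388, 0.172)
t=3.200: state=(0.382, 0.416, 0.202)
t=3.400: state=(0.329, 0.437, 0.234)
t=3.600: state=(0.282, 0.451, 0.267)
t=3.800: state=(0.240, 0.459, 0.301)
t=4.000: state=(0.204, 0.460, 0.336)
t=4.200: state=(0.174, 0.456, 0.370)
t=4.400: state=(0.148, 0.447, 0.404)
t=4.600: state=(0.127, 0.436, 0.437)
t=4.680: state=(0.120, 0.430, 0.450)
compare at T: S=0.120, I=0.430, R=0.450

largest component: R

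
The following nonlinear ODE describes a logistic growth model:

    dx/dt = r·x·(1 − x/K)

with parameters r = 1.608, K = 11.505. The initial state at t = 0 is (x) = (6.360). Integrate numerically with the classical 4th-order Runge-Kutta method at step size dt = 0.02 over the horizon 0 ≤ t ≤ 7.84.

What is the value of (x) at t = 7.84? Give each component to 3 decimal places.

(x) = (11.505)

t=0.000: state=(6.360)
step 1 (dt=0.02): k1=(4.573), k2=(4.565), k3=(4.565), k4=(4.557); state += dt/6·(k1+2k2+2k3+k4)
t=0.020: state=(6.451)
t=0.040: state=(6.542)
t=0.060: state=(6.633)
continuing one RK4 step at a time; state shown every 25 steps (Δt=0.5):
t=0.500: state=(8.447)
t=1.000: state=(9.901)
t=1.500: state=(10.727)
t=2.000: state=(11.143)
t=2.500: state=(11.340)
t=3.000: state=(11.431)
t=3.500: state=(11.472)
t=4.000: state=(11.490)
t=4.500: state=(11.498)
t=5.000: state=(11.502)
t=5.500: state=(11.504)
t=6.000: state=(11.504)
t=6.500: state=(11.505)
t=7.000: state=(11.505)
t=7.500: state=(11.505)
t=7.840: state=(11.505)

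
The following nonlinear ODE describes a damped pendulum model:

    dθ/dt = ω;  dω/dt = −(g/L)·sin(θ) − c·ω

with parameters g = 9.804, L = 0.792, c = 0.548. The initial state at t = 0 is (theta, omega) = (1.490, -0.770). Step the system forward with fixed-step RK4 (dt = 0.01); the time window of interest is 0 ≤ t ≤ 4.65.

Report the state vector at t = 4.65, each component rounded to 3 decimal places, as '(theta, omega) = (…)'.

t=0.000: state=(1.490, -0.770)
step 1 (dt=0.01): k1=(-0.770, -11.916), k2=(-0.830, -11.880), k3=(-0.829, -11.880), k4=(-0.889, -11.843); state += dt/6·(k1+2k2+2k3+k4)
t=0.010: state=(1.482, -0.889)
t=0.020: state=(1.472, -1.007)
t=0.030: state=(1.462, -1.124)
continuing one RK4 step at a time; state shown every 20 steps (Δt=0.2):
t=0.200: state=(1.110, -2.955)
t=0.400: state=(0.368, -4.215)
t=0.600: state=(-0.450, -3.645)
t=0.800: state=(-0.995, -1.669)
t=1.000: state=(-1.102, 0.578)
t=1.200: state=(-0.788, 2.448)
t=1.400: state=(-0.190, 3.298)
t=1.600: state=(0.428, 2.643)
t=1.800: state=(0.798, 0.968)
t=2.000: state=(0.805, -0.867)
t=2.200: state=(0.484, -2.216)
t=2.400: state=(-0.011, -2.531)
t=2.600: state=(-0.450, -1.695)
t=2.800: state=(-0.648, -0.246)
t=3.000: state=(-0.552, 1.147)
t=3.200: state=(-0.230, 1.940)
t=3.400: state=(0.161, 1.806)
t=3.600: state=(0.439, 0.887)
t=3.800: state=(0.497, -0.306)
t=4.000: state=(0.334, -1.250)
t=4.200: state=(0.040, -1.561)
t=4.400: state=(-0.241, -1.142)
t=4.600: state=(-0.386, -0.266)
t=4.650: state=(-0.393, -0.026)

(theta, omega) = (-0.393, -0.026)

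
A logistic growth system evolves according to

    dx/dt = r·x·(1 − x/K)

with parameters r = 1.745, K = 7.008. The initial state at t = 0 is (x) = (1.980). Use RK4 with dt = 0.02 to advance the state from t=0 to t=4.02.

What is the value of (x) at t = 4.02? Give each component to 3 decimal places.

(x) = (6.992)

t=0.000: state=(1.980)
step 1 (dt=0.02): k1=(2.479), k2=(2.498), k3=(2.498), k4=(2.516); state += dt/6·(k1+2k2+2k3+k4)
t=0.020: state=(2.030)
t=0.040: state=(2.081)
t=0.060: state=(2.132)
continuing one RK4 step at a time; state shown every 10 steps (Δt=0.2):
t=0.200: state=(2.511)
t=0.400: state=(3.096)
t=0.600: state=(3.705)
t=0.800: state=(4.303)
t=1.000: state=(4.855)
t=1.200: state=(5.338)
t=1.400: state=(5.741)
t=1.600: state=(6.064)
t=1.800: state=(6.315)
t=2.000: state=(6.504)
t=2.200: state=(6.645)
t=2.400: state=(6.748)
t=2.600: state=(6.823)
t=2.800: state=(6.876)
t=3.000: state=(6.914)
t=3.200: state=(6.942)
t=3.400: state=(6.961)
t=3.600: state=(6.975)
t=3.800: state=(6.985)
t=4.000: state=(6.991)
t=4.020: state=(6.992)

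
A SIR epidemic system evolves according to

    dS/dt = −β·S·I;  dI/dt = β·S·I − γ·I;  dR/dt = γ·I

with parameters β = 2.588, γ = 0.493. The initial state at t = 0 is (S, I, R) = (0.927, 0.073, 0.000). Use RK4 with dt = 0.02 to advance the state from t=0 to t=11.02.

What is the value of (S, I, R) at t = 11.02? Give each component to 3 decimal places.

(S, I, R) = (0.005, 0.010, 0.985)

t=0.000: state=(0.927, 0.073, 0.000)
step 1 (dt=0.02): k1=(-0.175, 0.139, 0.036), k2=(-0.178, 0.141, 0.037), k3=(-0.178, 0.141, 0.037), k4=(-0.181, 0.144, 0.037); state += dt/6·(k1+2k2+2k3+k4)
t=0.020: state=(0.923, 0.076, 0.001)
t=0.040: state=(0.920, 0.079, 0.001)
t=0.060: state=(0.916, 0.082, 0.002)
continuing one RK4 step at a time; state shown every 25 steps (Δt=0.5):
t=0.500: state=(0.795, 0.176, 0.029)
t=1.000: state=(0.573, 0.335, 0.092)
t=1.500: state=(0.338, 0.470, 0.192)
t=2.000: state=(0.177, 0.508, 0.315)
t=2.500: state=(0.094, 0.470, 0.436)
t=3.000: state=(0.053, 0.403, 0.544)
t=3.500: state=(0.033, 0.332, 0.635)
t=4.000: state=(0.022, 0.269, 0.709)
t=4.500: state=(0.016, 0.215, 0.768)
t=5.000: state=(0.013, 0.172, 0.816)
t=5.500: state=(0.011, 0.136, 0.853)
t=6.000: state=(0.009, 0.108, 0.883)
t=6.500: state=(0.008, 0.085, 0.907)
t=7.000: state=(0.007, 0.067, 0.926)
t=7.500: state=(0.007, 0.053, 0.940)
t=8.000: state=(0.006, 0.042, 0.952)
t=8.500: state=(0.006, 0.033, 0.961)
t=9.000: state=(0.006, 0.026, 0.968)
t=9.500: state=(0.006, 0.020, 0.974)
t=10.000: state=(0.005, 0.016, 0.979)
t=10.500: state=(0.005, 0.013, 0.982)
t=11.000: state=(0.005, 0.010, 0.985)
t=11.020: state=(0.005, 0.010, 0.985)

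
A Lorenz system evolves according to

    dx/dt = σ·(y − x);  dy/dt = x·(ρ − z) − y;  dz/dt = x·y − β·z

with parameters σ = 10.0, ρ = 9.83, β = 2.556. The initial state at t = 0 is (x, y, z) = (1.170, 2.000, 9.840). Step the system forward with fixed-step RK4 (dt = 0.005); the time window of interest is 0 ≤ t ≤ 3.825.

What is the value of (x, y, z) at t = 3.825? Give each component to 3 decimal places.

(x, y, z) = (4.949, 5.113, 8.643)

t=0.000: state=(1.170, 2.000, 9.840)
step 1 (dt=0.005): k1=(8.300, -2.012, -22.811), k2=(8.042, -1.939, -22.630), k3=(8.050, -1.940, -22.632), k4=(7.800, -1.865, -22.453); state += dt/6·(k1+2k2+2k3+k4)
t=0.005: state=(1.210, 1.990, 9.727)
t=0.010: state=(1.248, 1.981, 9.615)
t=0.015: state=(1.284, 1.973, 9.506)
continuing one RK4 step at a time; state shown every 40 steps (Δt=0.2):
t=0.200: state=(1.941, 2.247, 6.431)
t=0.400: state=(2.962, 3.729, 4.992)
t=0.600: state=(5.025, 6.225, 6.233)
t=0.800: state=(6.647, 6.693, 10.308)
t=1.000: state=(5.128, 3.973, 11.165)
t=1.200: state=(3.460, 3.058, 8.821)
t=1.400: state=(3.427, 3.738, 7.029)
t=1.600: state=(4.493, 5.180, 7.009)
t=1.800: state=(5.685, 6.021, 8.923)
t=2.000: state=(5.446, 4.934, 10.307)
t=2.200: state=(4.332, 3.891, 9.426)
t=2.400: state=(3.951, 4.007, 8.103)
t=2.600: state=(4.430, 4.803, 7.737)
t=2.800: state=(5.162, 5.434, 8.596)
t=3.000: state=(5.263, 5.086, 9.569)
t=3.200: state=(4.694, 4.393, 9.393)
t=3.400: state=(4.319, 4.271, 8.608)
t=3.600: state=(4.485, 4.672, 8.217)
t=3.800: state=(4.905, 5.090, 8.565)
t=3.825: state=(4.949, 5.113, 8.643)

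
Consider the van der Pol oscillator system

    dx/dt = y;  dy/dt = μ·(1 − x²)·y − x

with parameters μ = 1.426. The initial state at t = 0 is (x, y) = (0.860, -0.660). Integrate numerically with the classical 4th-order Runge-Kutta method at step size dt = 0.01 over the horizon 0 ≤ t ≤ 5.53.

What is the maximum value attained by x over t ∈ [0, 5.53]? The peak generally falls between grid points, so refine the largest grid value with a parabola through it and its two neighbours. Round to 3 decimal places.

max x = 2.014

t=0.000: state=(0.860, -0.660)
step 1 (dt=0.01): k1=(-0.660, -1.105), k2=(-0.666, -1.109), k3=(-0.666, -1.109), k4=(-0.671, -1.113); state += dt/6·(k1+2k2+2k3+k4)
t=0.010: state=(0.853, -0.671)
t=0.020: state=(0.847, -0.682)
t=0.030: state=(0.840, -0.694)
continuing one RK4 step at a time; state shown every 20 steps (Δt=0.2):
t=0.200: state=(0.705, -0.903)
t=0.400: state=(0.494, -1.215)
t=0.600: state=(0.211, -1.637)
t=0.800: state=(-0.169, -2.179)
t=1.000: state=(-0.657, -2.662)
t=1.200: state=(-1.195, -2.567)
t=1.400: state=(-1.627, -1.661)
t=1.600: state=(-1.853, -0.653)
t=1.800: state=(-1.916, -0.045)
t=2.000: state=(-1.893, 0.247)
t=2.200: state=(-1.827, 0.391)
t=2.400: state=(-1.740, 0.476)
t=2.600: state=(-1.638, 0.544)
t=2.800: state=(-1.522, 0.614)
t=3.000: state=(-1.392, 0.696)
t=3.200: state=(-1.242, 0.803)
t=3.400: state=(-1.068, 0.951)
t=3.600: state=(-0.858, 1.165)
t=3.800: state=(-0.595, 1.486)
t=4.000: state=(-0.253, 1.968)
t=4.200: state=(0.204, 2.614)
t=4.400: state=(0.785, 3.120)
t=4.600: state=(1.389, 2.718)
t=4.800: state=(1.811, 1.447)
t=5.000: state=(1.987, 0.409)
t=5.200: state=(2.011, -0.096)
t=5.400: state=(1.967, -0.311)
t=5.530: state=(1.922, -0.383)
largest grid value and its neighbours: x(5.140)=2.01369, x(5.150)=2.01373, x(5.160)=2.01356
parabola through these three points peaks at t≈5.147 with x≈2.01374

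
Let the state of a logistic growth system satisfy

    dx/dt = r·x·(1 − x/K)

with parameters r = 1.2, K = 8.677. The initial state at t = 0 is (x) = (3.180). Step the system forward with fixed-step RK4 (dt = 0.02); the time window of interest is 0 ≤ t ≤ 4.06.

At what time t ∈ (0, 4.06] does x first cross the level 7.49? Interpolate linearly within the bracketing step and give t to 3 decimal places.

t = 1.991

t=0.000: state=(3.180)
step 1 (dt=0.02): k1=(2.417), k2=(2.425), k3=(2.425), k4=(2.433); state += dt/6·(k1+2k2+2k3+k4)
t=0.020: state=(3.229)
t=0.040: state=(3.277)
t=0.060: state=(3.326)
continuing one RK4 step at a time; state shown every 10 steps (Δt=0.2):
t=0.200: state=(3.677)
t=0.400: state=(4.193)
t=0.600: state=(4.712)
t=0.800: state=(5.221)
t=1.000: state=(5.706)
t=1.200: state=(6.156)
t=1.400: state=(6.563)
t=1.600: state=(6.923)
t=1.800: state=(7.235)
t=1.980: state=(7.476)
next step: t=2.000: state=(7.501) — x has crossed 7.49
linear interpolation between t=1.980 (7.47614) and t=2.000 (7.50076) → t≈1.991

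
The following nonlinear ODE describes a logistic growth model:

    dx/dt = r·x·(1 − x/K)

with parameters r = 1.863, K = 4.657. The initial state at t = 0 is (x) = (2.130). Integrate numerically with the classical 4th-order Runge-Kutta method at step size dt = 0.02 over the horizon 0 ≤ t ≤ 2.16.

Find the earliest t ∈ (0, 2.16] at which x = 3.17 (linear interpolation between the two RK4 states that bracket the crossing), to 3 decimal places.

t = 0.498

t=0.000: state=(2.130)
step 1 (dt=0.02): k1=(2.153), k2=(2.156), k3=(2.156), k4=(2.159); state += dt/6·(k1+2k2+2k3+k4)
t=0.020: state=(2.173)
t=0.040: state=(2.216)
t=0.060: state=(2.260)
continuing one RK4 step at a time; state shown every 5 steps (Δt=0.1):
t=0.100: state=(2.346)
t=0.200: state=(2.563)
t=0.300: state=(2.775)
t=0.400: state=(2.979)
t=0.480: state=(3.136)
next step: t=0.500: state=(3.174) — x has crossed 3.17
linear interpolation between t=0.480 (3.13574) and t=0.500 (3.17366) → t≈0.498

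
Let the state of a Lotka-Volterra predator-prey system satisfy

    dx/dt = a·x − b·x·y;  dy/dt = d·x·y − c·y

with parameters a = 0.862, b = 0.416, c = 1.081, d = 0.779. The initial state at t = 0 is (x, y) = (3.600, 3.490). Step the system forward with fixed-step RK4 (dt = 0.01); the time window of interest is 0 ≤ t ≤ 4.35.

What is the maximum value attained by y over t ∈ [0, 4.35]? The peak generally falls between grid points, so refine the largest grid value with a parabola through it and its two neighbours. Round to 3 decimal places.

t=0.000: state=(3.600, 3.490)
step 1 (dt=0.01): k1=(-2.123, 6.015), k2=(-2.162, 6.037), k3=(-2.162, 6.037), k4=(-2.201, 6.059); state += dt/6·(k1+2k2+2k3+k4)
t=0.010: state=(3.578, 3.550)
t=0.020: state=(3.556, 3.611)
t=0.030: state=(3.533, 3.672)
continuing one RK4 step at a time; state shown every 20 steps (Δt=0.2):
t=0.200: state=(3.039, 4.731)
t=0.400: state=(2.325, 5.791)
t=0.600: state=(1.660, 6.352)
t=0.800: state=(1.158, 6.359)
t=1.000: state=(0.822, 5.966)
t=1.200: state=(0.609, 5.366)
t=1.400: state=(0.476, 4.700)
t=1.600: state=(0.393, 4.050)
t=1.800: state=(0.342, 3.454)
t=2.000: state=(0.312, 2.927)
t=2.200: state=(0.296, 2.472)
t=2.400: state=(0.291, 2.084)
t=2.600: state=(0.295, 1.757)
t=2.800: state=(0.307, 1.483)
t=3.000: state=(0.325, 1.255)
t=3.200: state=(0.351, 1.066)
t=3.400: state=(0.384, 0.909)
t=3.600: state=(0.425, 0.780)
t=3.800: state=(0.476, 0.674)
t=4.000: state=(0.537, 0.587)
t=4.200: state=(0.609, 0.517)
t=4.350: state=(0.672, 0.474)
largest grid value and its neighbours: y(0.690)=6.41730, y(0.700)=6.41788, y(0.710)=6.41720
parabola through these three points peaks at t≈0.700 with y≈6.41788

max y = 6.418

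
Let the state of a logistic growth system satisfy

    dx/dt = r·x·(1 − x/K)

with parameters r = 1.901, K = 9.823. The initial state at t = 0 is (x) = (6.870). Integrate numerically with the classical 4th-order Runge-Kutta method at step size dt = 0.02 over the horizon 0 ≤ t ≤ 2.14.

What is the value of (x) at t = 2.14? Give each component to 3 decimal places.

(x) = (9.751)

t=0.000: state=(6.870)
step 1 (dt=0.02): k1=(3.926), k2=(3.896), k3=(3.896), k4=(3.866); state += dt/6·(k1+2k2+2k3+k4)
t=0.020: state=(6.948)
t=0.040: state=(7.025)
t=0.060: state=(7.100)
continuing one RK4 step at a time; state shown every 5 steps (Δt=0.1):
t=0.100: state=(7.247)
t=0.200: state=(7.592)
t=0.300: state=(7.903)
t=0.400: state=(8.179)
t=0.500: state=(8.423)
t=0.600: state=(8.636)
t=0.700: state=(8.821)
t=0.800: state=(8.980)
t=0.900: state=(9.115)
t=1.000: state=(9.230)
t=1.100: state=(9.328)
t=1.200: state=(9.410)
t=1.300: state=(9.479)
t=1.400: state=(9.537)
t=1.500: state=(9.585)
t=1.600: state=(9.625)
t=1.700: state=(9.659)
t=1.800: state=(9.687)
t=1.900: state=(9.710)
t=2.000: state=(9.730)
t=2.100: state=(9.746)
t=2.140: state=(9.751)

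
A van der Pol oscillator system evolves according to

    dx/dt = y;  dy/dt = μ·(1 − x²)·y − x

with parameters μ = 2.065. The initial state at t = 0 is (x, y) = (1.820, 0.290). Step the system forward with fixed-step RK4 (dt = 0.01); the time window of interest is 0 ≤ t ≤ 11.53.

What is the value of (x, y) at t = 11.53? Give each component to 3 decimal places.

(x, y) = (-1.946, 0.296)

t=0.000: state=(1.820, 0.290)
step 1 (dt=0.01): k1=(0.290, -3.205), k2=(0.274, -3.133), k3=(0.274, -3.134), k4=(0.259, -3.063); state += dt/6·(k1+2k2+2k3+k4)
t=0.010: state=(1.823, 0.259)
t=0.020: state=(1.825, 0.229)
t=0.030: state=(1.827, 0.200)
continuing one RK4 step at a time; state shown every 50 steps (Δt=0.5):
t=0.500: state=(1.756, -0.326)
t=1.000: state=(1.560, -0.449)
t=1.500: state=(1.301, -0.604)
t=2.000: state=(0.923, -0.973)
t=2.500: state=(0.185, -2.263)
t=3.000: state=(-1.477, -3.180)
t=3.500: state=(-2.018, 0.085)
t=4.000: state=(-1.891, 0.328)
t=4.500: state=(-1.711, 0.394)
t=5.000: state=(-1.493, 0.489)
t=5.500: state=(-1.207, 0.679)
t=6.000: state=(-0.763, 1.194)
t=6.500: state=(0.207, 3.062)
t=7.000: state=(1.835, 1.638)
t=7.500: state=(1.993, -0.228)
t=8.000: state=(1.841, -0.348)
t=8.500: state=(1.651, -0.416)
t=9.000: state=(1.417, -0.530)
t=9.500: state=(1.100, -0.776)
t=10.000: state=(0.565, -1.521)
t=10.500: state=(-0.719, -3.804)
t=11.000: state=(-1.986, -0.526)
t=11.500: state=(-1.955, 0.288)
t=11.530: state=(-1.946, 0.296)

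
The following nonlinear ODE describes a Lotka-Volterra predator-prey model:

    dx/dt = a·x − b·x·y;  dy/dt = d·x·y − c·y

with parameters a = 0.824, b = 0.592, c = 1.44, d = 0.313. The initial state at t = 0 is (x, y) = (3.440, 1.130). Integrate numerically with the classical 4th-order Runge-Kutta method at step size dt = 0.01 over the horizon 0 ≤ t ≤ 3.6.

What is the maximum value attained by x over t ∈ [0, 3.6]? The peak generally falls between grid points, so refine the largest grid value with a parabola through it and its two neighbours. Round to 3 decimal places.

max x = 6.214

t=0.000: state=(3.440, 1.130)
step 1 (dt=0.01): k1=(0.533, -0.411), k2=(0.538, -0.409), k3=(0.538, -0.409), k4=(0.543, -0.407); state += dt/6·(k1+2k2+2k3+k4)
t=0.010: state=(3.445, 1.126)
t=0.020: state=(3.451, 1.122)
t=0.030: state=(3.456, 1.118)
continuing one RK4 step at a time; state shown every 20 steps (Δt=0.2):
t=0.200: state=(3.565, 1.055)
t=0.400: state=(3.724, 0.993)
t=0.600: state=(3.915, 0.946)
t=0.800: state=(4.137, 0.912)
t=1.000: state=(4.384, 0.893)
t=1.200: state=(4.653, 0.888)
t=1.400: state=(4.936, 0.899)
t=1.600: state=(5.225, 0.926)
t=1.800: state=(5.508, 0.972)
t=2.000: state=(5.767, 1.037)
t=2.200: state=(5.985, 1.124)
t=2.400: state=(6.140, 1.232)
t=2.600: state=(6.211, 1.360)
t=2.800: state=(6.182, 1.504)
t=3.000: state=(6.047, 1.655)
t=3.200: state=(5.811, 1.799)
t=3.400: state=(5.496, 1.922)
t=3.600: state=(5.132, 2.010)
largest grid value and its neighbours: x(2.640)=6.21369, x(2.650)=6.21370, x(2.660)=6.21345
parabola through these three points peaks at t≈2.645 with x≈6.21373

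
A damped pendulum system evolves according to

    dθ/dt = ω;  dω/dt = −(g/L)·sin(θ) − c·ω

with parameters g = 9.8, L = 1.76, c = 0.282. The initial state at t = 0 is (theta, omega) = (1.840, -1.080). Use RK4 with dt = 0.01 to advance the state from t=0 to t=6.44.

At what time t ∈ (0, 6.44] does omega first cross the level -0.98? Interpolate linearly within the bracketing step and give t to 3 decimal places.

t = 1.266

t=0.000: state=(1.840, -1.080)
step 1 (dt=0.01): k1=(-1.080, -5.063), k2=(-1.105, -5.064), k3=(-1.105, -5.064), k4=(-1.131, -5.065); state += dt/6·(k1+2k2+2k3+k4)
t=0.010: state=(1.829, -1.131)
t=0.020: state=(1.817, -1.181)
t=0.030: state=(1.805, -1.232)
continuing one RK4 step at a time; state shown every 25 steps (Δt=0.25):
t=0.250: state=(1.412, -2.336)
t=0.500: state=(0.692, -3.330)
t=0.750: state=(-0.177, -3.431)
t=1.000: state=(-0.933, -2.479)
t=1.250: state=(-1.380, -1.074)
t=1.260: state=(-1.390, -1.016)
next step: t=1.270: state=(-1.400, -0.958) — omega has crossed -0.98
linear interpolation between t=1.260 (-1.01590) and t=1.270 (-0.95829) → t≈1.266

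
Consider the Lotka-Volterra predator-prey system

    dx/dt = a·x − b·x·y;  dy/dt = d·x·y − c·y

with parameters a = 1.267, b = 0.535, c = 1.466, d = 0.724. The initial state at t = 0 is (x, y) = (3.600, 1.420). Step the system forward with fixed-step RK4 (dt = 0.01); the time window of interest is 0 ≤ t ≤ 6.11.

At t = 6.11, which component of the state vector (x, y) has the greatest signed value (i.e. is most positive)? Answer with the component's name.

t=0.000: state=(3.600, 1.420)
step 1 (dt=0.01): k1=(1.826, 1.619), k2=(1.815, 1.638), k3=(1.815, 1.638), k4=(1.804, 1.657); state += dt/6·(k1+2k2+2k3+k4)
t=0.010: state=(3.618, 1.436)
t=0.020: state=(3.636, 1.453)
t=0.030: state=(3.654, 1.470)
continuing one RK4 step at a time; state shown every 20 steps (Δt=0.2):
t=0.200: state=(3.905, 1.827)
t=0.400: state=(4.015, 2.425)
t=0.600: state=(3.832, 3.204)
t=0.800: state=(3.351, 4.033)
t=1.000: state=(2.703, 4.666)
t=1.200: state=(2.078, 4.914)
t=1.400: state=(1.590, 4.771)
t=1.600: state=(1.254, 4.365)
t=1.800: state=(1.042, 3.839)
t=2.000: state=(0.916, 3.297)
t=2.200: state=(0.853, 2.793)
t=2.400: state=(0.835, 2.353)
t=2.600: state=(0.853, 1.982)
t=2.800: state=(0.904, 1.679)
t=3.000: state=(0.987, 1.435)
t=3.200: state=(1.102, 1.245)
t=3.400: state=(1.253, 1.100)
t=3.600: state=(1.443, 0.997)
t=3.800: state=(1.678, 0.932)
t=4.000: state=(1.960, 0.904)
t=4.200: state=(2.292, 0.917)
t=4.400: state=(2.670, 0.979)
t=4.600: state=(3.078, 1.107)
t=4.800: state=(3.485, 1.328)
t=5.000: state=(3.827, 1.684)
t=5.200: state=(4.009, 2.221)
t=5.400: state=(3.922, 2.953)
t=5.600: state=(3.523, 3.789)
t=5.800: state=(2.906, 4.509)
t=6.000: state=(2.257, 4.883)
t=6.110: state=(1.943, 4.911)
compare at T: x=1.943, y=4.911

largest component: y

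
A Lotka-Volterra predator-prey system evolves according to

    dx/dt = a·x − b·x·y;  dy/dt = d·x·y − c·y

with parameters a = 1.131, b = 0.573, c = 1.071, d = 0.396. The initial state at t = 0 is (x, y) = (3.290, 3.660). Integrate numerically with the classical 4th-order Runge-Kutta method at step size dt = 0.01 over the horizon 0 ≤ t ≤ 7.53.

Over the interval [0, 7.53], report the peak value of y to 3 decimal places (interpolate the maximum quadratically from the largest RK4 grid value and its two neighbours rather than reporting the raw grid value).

max y = 3.742

t=0.000: state=(3.290, 3.660)
step 1 (dt=0.01): k1=(-3.179, 0.849), k2=(-3.171, 0.826), k3=(-3.171, 0.826), k4=(-3.164, 0.804); state += dt/6·(k1+2k2+2k3+k4)
t=0.010: state=(3.258, 3.668)
t=0.020: state=(3.227, 3.676)
t=0.030: state=(3.195, 3.683)
continuing one RK4 step at a time; state shown every 25 steps (Δt=0.25):
t=0.250: state=(2.562, 3.736)
t=0.500: state=(2.008, 3.579)
t=0.750: state=(1.629, 3.274)
t=1.000: state=(1.388, 2.906)
t=1.250: state=(1.248, 2.531)
t=1.500: state=(1.181, 2.183)
t=1.750: state=(1.173, 1.876)
t=2.000: state=(1.213, 1.614)
t=2.250: state=(1.297, 1.398)
t=2.500: state=(1.427, 1.223)
t=2.750: state=(1.605, 1.087)
t=3.000: state=(1.837, 0.986)
t=3.250: state=(2.127, 0.917)
t=3.500: state=(2.482, 0.881)
t=3.750: state=(2.904, 0.880)
t=4.000: state=(3.389, 0.919)
t=4.250: state=(3.920, 1.009)
t=4.500: state=(4.454, 1.169)
t=4.750: state=(4.914, 1.423)
t=5.000: state=(5.184, 1.799)
t=5.250: state=(5.135, 2.301)
t=5.500: state=(4.704, 2.874)
t=5.750: state=(3.979, 3.385)
t=6.000: state=(3.171, 3.689)
t=6.250: state=(2.466, 3.726)
t=6.500: state=(1.940, 3.540)
t=6.750: state=(1.584, 3.221)
t=7.000: state=(1.361, 2.848)
t=7.250: state=(1.233, 2.476)
t=7.500: state=(1.177, 2.133)
t=7.530: state=(1.174, 2.095)
largest grid value and its neighbours: y(6.150)=3.74202, y(6.160)=3.74217, y(6.170)=3.74191
parabola through these three points peaks at t≈6.159 with y≈3.74217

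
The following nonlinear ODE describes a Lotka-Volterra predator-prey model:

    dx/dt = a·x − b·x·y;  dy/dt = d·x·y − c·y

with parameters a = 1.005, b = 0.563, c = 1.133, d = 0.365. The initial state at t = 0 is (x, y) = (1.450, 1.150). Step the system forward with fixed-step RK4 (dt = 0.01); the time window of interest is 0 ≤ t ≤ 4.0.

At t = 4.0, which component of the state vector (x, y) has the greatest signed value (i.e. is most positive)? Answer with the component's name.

t=0.000: state=(1.450, 1.150)
step 1 (dt=0.01): k1=(0.518, -0.694), k2=(0.522, -0.691), k3=(0.522, -0.691), k4=(0.526, -0.688); state += dt/6·(k1+2k2+2k3+k4)
t=0.010: state=(1.455, 1.143)
t=0.020: state=(1.461, 1.136)
t=0.030: state=(1.466, 1.129)
continuing one RK4 step at a time; state shown every 20 steps (Δt=0.2):
t=0.200: state=(1.569, 1.023)
t=0.400: state=(1.720, 0.920)
t=0.600: state=(1.905, 0.837)
t=0.800: state=(2.128, 0.773)
t=1.000: state=(2.391, 0.726)
t=1.200: state=(2.699, 0.697)
t=1.400: state=(3.053, 0.685)
t=1.600: state=(3.455, 0.693)
t=1.800: state=(3.901, 0.722)
t=2.000: state=(4.385, 0.779)
t=2.200: state=(4.887, 0.871)
t=2.400: state=(5.377, 1.010)
t=2.600: state=(5.805, 1.212)
t=2.800: state=(6.099, 1.494)
t=3.000: state=(6.177, 1.867)
t=3.200: state=(5.969, 2.323)
t=3.400: state=(5.464, 2.816)
t=3.600: state=(4.740, 3.261)
t=3.800: state=(3.939, 3.569)
t=4.000: state=(3.195, 3.689)
compare at T: x=3.195, y=3.689

largest component: y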